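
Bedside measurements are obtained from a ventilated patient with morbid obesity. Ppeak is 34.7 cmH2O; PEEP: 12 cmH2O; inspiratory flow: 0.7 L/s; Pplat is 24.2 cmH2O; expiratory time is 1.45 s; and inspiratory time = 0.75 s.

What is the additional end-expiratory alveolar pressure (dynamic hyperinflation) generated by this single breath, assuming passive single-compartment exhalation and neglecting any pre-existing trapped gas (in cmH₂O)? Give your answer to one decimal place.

1.3

Vt = flow × Ti = 0.7 L/s × 0.75 s × 1000 mL/L = 525.0 mL.
R = (PIP − Pplat)/V̇ = (34.7 − 24.2) / 0.7 = 10.5/0.7 = 15.0 cmH2O·s/L.
C = Vt/(Pplat − PEEP) = 525.0 / (24.2 − 12) = 525.0/12.2 = 43.033 mL/cmH2O.
τ = R × C = 15.0 × 0.04303 L/cmH2O = 0.6455 s.
Fraction remaining = e^(−Te/τ) = e^(−1.45/0.6455) = 0.1058; trapped volume = 525.0 × 0.1058 = 55.545 mL.
Additional alveolar pressure from trapping ≈ V_trapped / C = 55.545 / 43.033 = 1.291 cmH2O.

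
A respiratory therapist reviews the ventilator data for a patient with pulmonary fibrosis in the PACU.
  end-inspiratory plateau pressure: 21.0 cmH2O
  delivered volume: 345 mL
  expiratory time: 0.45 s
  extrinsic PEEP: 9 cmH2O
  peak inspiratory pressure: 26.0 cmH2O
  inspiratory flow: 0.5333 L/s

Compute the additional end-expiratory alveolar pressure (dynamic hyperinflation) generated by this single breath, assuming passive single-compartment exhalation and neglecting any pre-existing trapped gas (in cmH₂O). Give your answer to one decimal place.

R = (PIP − Pplat)/V̇ = (26.0 − 21.0) / 0.5333 = 5.0/0.5333 = 9.376 cmH2O·s/L.
C = Vt/(Pplat − PEEP) = 345.0 / (21.0 − 9) = 345.0/12.0 = 28.75 mL/cmH2O.
τ = R × C = 9.376 × 0.02875 L/cmH2O = 0.2696 s.
Fraction remaining = e^(−Te/τ) = e^(−0.45/0.2696) = 0.1884; trapped volume = 345.0 × 0.1884 = 64.998 mL.
Additional alveolar pressure from trapping ≈ V_trapped / C = 64.998 / 28.75 = 2.261 cmH2O.

2.3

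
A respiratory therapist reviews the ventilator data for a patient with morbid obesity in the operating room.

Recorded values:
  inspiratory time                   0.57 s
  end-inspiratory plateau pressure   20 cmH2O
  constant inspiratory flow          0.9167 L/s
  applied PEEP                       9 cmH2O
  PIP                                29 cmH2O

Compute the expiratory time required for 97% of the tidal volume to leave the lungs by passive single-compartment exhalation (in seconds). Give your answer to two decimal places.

Vt = flow × Ti = 0.9167 L/s × 0.57 s × 1000 mL/L = 522.52 mL.
R = (PIP − Pplat)/V̇ = (29 − 20) / 0.9167 = 9.0/0.9167 = 9.818 cmH2O·s/L.
C = Vt/(Pplat − PEEP) = 522.52 / (20 − 9) = 522.52/11.0 = 47.502 mL/cmH2O.
τ = R × C = 9.818 × 0.0475 L/cmH2O = 0.4664 s.
t = −τ·ln(1 − 0.97) = −0.4664·ln(0.03) = 1.635 s.

1.64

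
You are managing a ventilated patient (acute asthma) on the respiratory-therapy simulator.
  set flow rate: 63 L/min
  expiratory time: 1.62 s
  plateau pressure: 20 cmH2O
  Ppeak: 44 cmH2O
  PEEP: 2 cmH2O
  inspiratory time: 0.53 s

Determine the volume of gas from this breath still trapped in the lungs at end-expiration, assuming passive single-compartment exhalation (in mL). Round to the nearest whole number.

56

Flow: 63 L/min ÷ 60 = 1.05 L/s.
Vt = flow × Ti = 1.05 L/s × 0.53 s × 1000 mL/L = 556.5 mL.
R = (PIP − Pplat)/V̇ = (44 − 20) / 1.05 = 24.0/1.05 = 22.857 cmH2O·s/L.
C = Vt/(Pplat − PEEP) = 556.5 / (20 − 2) = 556.5/18.0 = 30.917 mL/cmH2O.
τ = R × C = 22.857 × 0.03092 L/cmH2O = 0.7067 s.
Fraction remaining = e^(−Te/τ) = e^(−1.62/0.7067) = 0.101.
Trapped volume = 556.5 × 0.101 = 56.207 mL.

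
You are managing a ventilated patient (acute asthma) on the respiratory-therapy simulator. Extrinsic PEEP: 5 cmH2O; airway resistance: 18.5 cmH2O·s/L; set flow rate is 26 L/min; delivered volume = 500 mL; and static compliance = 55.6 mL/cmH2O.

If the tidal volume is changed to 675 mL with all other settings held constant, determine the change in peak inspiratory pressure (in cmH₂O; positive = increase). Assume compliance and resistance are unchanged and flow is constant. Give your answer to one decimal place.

PIP = Vt/C + R·V̇ + PEEP (constant-flow equation of motion).
Only the elastic term changes: ΔPIP = ΔVt / C = (675 − 500) / 55.6 = 3.147 cmH2O.

3.1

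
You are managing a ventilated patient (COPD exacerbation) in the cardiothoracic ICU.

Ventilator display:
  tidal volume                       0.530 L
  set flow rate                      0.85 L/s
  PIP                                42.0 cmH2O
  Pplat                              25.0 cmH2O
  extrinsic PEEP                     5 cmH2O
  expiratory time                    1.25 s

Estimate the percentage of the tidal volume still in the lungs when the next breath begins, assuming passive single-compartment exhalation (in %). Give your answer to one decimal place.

9.5

R = (PIP − Pplat)/V̇ = (42.0 − 25.0) / 0.85 = 17.0/0.85 = 20.0 cmH2O·s/L.
C = Vt/(Pplat − PEEP) = 530.0 / (25.0 − 5) = 530.0/20.0 = 26.5 mL/cmH2O.
τ = R × C = 20.0 × 0.0265 L/cmH2O = 0.53 s.
Fraction remaining at end-expiration = e^(−Te/τ) = e^(−1.25/0.53) = 0.09456 → 9.456%.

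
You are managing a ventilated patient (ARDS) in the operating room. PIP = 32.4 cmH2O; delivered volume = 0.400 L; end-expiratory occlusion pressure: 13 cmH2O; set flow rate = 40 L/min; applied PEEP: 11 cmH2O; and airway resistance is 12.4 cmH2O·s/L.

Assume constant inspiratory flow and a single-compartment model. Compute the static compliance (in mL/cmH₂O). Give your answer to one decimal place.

35.9

Flow: 40 L/min ÷ 60 = 0.6667 L/s.
Total PEEP = 13 cmH2O (set 11 + intrinsic 2); this is the baseline alveolar pressure.
Equation of motion (constant flow): PIP = Vt/C + R·V̇ + PEEP.
Vt/C = PIP − R·V̇ − PEEP = 32.4 − 12.4×0.6667 − 13 = 32.4 − 8.267 − 13 = 11.133 cmH2O.
C = Vt / 11.133 = 400 / 11.133 = 35.929 mL/cmH2O.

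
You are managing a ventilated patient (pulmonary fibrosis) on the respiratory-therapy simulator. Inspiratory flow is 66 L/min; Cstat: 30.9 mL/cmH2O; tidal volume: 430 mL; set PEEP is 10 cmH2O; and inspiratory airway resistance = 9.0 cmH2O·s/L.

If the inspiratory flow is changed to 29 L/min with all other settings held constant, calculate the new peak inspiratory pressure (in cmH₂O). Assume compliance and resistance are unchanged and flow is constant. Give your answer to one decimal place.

Flow: 66 L/min ÷ 60 = 1.1 L/s.
New flow: 29 L/min ÷ 60 = 0.4833 L/s.
PIP = Vt/C + R·V̇ + PEEP (constant-flow equation of motion).
Only the resistive term changes: ΔPIP = R × ΔV̇ = 9.0 × (0.4833 − 1.1) = 9.0 × -0.6167 = -5.55 cmH2O.
Original PIP = 430/30.9 + 9.0×1.1 + 10 = 33.816 cmH2O; new PIP = 33.816 + (-5.55) = 28.266 cmH2O.

28.3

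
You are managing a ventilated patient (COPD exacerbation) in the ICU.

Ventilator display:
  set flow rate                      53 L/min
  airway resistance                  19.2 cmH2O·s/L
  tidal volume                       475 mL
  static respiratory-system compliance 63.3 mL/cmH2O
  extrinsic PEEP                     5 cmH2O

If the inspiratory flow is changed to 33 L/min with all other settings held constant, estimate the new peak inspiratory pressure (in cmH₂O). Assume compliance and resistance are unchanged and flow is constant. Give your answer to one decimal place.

23.1

Flow: 53 L/min ÷ 60 = 0.8833 L/s.
New flow: 33 L/min ÷ 60 = 0.55 L/s.
PIP = Vt/C + R·V̇ + PEEP (constant-flow equation of motion).
Only the resistive term changes: ΔPIP = R × ΔV̇ = 19.2 × (0.55 − 0.8833) = 19.2 × -0.3333 = -6.399 cmH2O.
Original PIP = 475/63.3 + 19.2×0.8833 + 5 = 29.463 cmH2O; new PIP = 29.463 + (-6.399) = 23.064 cmH2O.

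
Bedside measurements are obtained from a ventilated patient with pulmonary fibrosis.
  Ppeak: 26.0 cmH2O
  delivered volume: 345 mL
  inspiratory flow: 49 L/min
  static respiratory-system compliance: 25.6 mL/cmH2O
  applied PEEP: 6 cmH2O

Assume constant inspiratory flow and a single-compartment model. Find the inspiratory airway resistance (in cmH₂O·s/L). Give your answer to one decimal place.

8.0

Flow: 49 L/min ÷ 60 = 0.8167 L/s.
Equation of motion (constant flow): PIP = Vt/C + R·V̇ + PEEP.
R·V̇ = PIP − Vt/C − PEEP = 26.0 − 345/25.6 − 6 = 26.0 − 13.477 − 6 = 6.523 cmH2O.
R = 6.523 / 0.8167 = 7.987 cmH2O·s/L.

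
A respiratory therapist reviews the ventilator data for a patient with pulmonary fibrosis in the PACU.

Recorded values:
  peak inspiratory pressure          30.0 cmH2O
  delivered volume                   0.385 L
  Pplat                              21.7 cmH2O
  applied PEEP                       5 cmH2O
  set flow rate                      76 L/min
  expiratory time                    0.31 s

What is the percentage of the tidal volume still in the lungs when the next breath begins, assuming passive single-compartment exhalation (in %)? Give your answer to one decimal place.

Flow: 76 L/min ÷ 60 = 1.2667 L/s.
R = (PIP − Pplat)/V̇ = (30.0 − 21.7) / 1.2667 = 8.3/1.2667 = 6.552 cmH2O·s/L.
C = Vt/(Pplat − PEEP) = 385.0 / (21.7 − 5) = 385.0/16.7 = 23.054 mL/cmH2O.
τ = R × C = 6.552 × 0.02305 L/cmH2O = 0.151 s.
Fraction remaining at end-expiration = e^(−Te/τ) = e^(−0.31/0.151) = 0.1284 → 12.84%.

12.8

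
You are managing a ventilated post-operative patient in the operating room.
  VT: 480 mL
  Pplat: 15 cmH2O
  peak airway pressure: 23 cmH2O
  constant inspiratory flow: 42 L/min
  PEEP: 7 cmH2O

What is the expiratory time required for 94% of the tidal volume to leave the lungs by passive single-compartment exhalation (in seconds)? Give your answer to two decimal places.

Flow: 42 L/min ÷ 60 = 0.7 L/s.
R = (PIP − Pplat)/V̇ = (23 − 15) / 0.7 = 8.0/0.7 = 11.429 cmH2O·s/L.
C = Vt/(Pplat − PEEP) = 480.0 / (15 − 7) = 480.0/8.0 = 60.0 mL/cmH2O.
τ = R × C = 11.429 × 0.06 L/cmH2O = 0.6857 s.
t = −τ·ln(1 − 0.94) = −0.6857·ln(0.06) = 1.929 s.

1.93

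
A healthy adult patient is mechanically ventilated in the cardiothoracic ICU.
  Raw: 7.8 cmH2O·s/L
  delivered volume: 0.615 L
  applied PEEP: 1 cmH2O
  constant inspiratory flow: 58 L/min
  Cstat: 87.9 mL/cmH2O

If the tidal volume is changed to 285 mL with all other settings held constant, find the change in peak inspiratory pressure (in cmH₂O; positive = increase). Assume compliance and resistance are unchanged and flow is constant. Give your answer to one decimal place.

PIP = Vt/C + R·V̇ + PEEP (constant-flow equation of motion).
Only the elastic term changes: ΔPIP = ΔVt / C = (285 − 615) / 87.9 = -3.754 cmH2O.

-3.8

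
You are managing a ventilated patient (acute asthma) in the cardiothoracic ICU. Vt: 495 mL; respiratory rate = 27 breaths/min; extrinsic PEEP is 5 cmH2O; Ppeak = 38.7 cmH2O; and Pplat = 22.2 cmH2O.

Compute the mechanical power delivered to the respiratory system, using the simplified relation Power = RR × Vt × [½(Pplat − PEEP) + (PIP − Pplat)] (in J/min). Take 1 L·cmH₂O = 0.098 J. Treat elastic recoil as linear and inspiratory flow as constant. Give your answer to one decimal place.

32.9

Per-breath work = Vt × [½(Pplat−PEEP) + (PIP−Pplat)] = 0.495 × [0.5×17.2 + 16.5] = 0.495 × 25.1 = 12.425 L·cmH2O.
Power = 27 × 12.425 = 335.48 L·cmH2O/min.
× 0.098 J/(L·cmH2O) → 32.877 J/min.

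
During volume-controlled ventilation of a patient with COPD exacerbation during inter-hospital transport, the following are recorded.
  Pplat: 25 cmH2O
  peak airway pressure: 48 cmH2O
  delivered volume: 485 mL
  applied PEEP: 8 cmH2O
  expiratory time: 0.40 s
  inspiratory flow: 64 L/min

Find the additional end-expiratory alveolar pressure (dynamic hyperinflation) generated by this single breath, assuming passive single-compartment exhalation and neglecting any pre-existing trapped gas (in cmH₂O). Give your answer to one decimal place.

Flow: 64 L/min ÷ 60 = 1.0667 L/s.
R = (PIP − Pplat)/V̇ = (48 − 25) / 1.0667 = 23.0/1.0667 = 21.562 cmH2O·s/L.
C = Vt/(Pplat − PEEP) = 485.0 / (25 − 8) = 485.0/17.0 = 28.529 mL/cmH2O.
τ = R × C = 21.562 × 0.02853 L/cmH2O = 0.6152 s.
Fraction remaining = e^(−Te/τ) = e^(−0.40/0.6152) = 0.5219; trapped volume = 485.0 × 0.5219 = 253.12 mL.
Additional alveolar pressure from trapping ≈ V_trapped / C = 253.12 / 28.529 = 8.872 cmH2O.

8.9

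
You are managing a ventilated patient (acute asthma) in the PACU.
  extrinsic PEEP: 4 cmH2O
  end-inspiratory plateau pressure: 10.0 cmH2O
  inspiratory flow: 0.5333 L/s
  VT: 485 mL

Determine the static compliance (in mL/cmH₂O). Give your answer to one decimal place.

Cstat = Vt / (Pplat − PEEP) = 485 / (10.0 − 4) = 485 / 6.0 = 80.833 mL/cmH2O.

80.8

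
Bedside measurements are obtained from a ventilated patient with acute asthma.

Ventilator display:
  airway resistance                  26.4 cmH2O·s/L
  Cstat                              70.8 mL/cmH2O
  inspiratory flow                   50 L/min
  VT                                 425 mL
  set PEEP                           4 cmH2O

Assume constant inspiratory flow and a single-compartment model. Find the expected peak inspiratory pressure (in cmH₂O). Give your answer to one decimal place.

32.0

Flow: 50 L/min ÷ 60 = 0.8333 L/s.
Equation of motion (constant flow): PIP = Vt/C + R·V̇ + PEEP.
PIP = 425/70.8 + 26.4×0.8333 + 4 = 6.003 + 21.999 + 4 = 32.002 cmH2O.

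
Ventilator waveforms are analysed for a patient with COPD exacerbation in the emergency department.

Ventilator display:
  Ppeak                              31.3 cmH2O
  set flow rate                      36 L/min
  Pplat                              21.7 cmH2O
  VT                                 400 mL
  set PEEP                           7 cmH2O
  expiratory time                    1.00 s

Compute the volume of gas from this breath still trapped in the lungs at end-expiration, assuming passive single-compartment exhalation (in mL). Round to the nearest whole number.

40

Flow: 36 L/min ÷ 60 = 0.6 L/s.
R = (PIP − Pplat)/V̇ = (31.3 − 21.7) / 0.6 = 9.6/0.6 = 16.0 cmH2O·s/L.
C = Vt/(Pplat − PEEP) = 400.0 / (21.7 − 7) = 400.0/14.7 = 27.211 mL/cmH2O.
τ = R × C = 16.0 × 0.02721 L/cmH2O = 0.4354 s.
Fraction remaining = e^(−Te/τ) = e^(−1.00/0.4354) = 0.1006.
Trapped volume = 400.0 × 0.1006 = 40.24 mL.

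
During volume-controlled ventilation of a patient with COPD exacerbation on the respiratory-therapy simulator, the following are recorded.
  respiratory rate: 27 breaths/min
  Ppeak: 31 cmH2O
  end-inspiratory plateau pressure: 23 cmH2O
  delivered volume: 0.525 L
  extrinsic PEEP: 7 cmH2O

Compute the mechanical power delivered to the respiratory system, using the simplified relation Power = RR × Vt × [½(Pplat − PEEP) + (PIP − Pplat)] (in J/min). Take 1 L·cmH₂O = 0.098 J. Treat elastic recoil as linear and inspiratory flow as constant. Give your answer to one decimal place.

22.2

Per-breath work = Vt × [½(Pplat−PEEP) + (PIP−Pplat)] = 0.525 × [0.5×16.0 + 8.0] = 0.525 × 16.0 = 8.4 L·cmH2O.
Power = 27 × 8.4 = 226.8 L·cmH2O/min.
× 0.098 J/(L·cmH2O) → 22.226 J/min.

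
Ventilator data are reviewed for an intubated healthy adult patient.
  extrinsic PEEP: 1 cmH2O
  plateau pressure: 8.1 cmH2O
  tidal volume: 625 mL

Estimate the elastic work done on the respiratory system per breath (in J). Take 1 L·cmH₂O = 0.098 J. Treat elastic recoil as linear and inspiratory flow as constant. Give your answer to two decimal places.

Elastic work ≈ ½ × (Pplat − PEEP) × Vt = 0.5 × (8.1 − 1) × 0.625 L = 0.5 × 7.1 × 0.625 = 2.219 L·cmH2O.
× 0.098 J/(L·cmH2O) → 0.2175 J.

0.22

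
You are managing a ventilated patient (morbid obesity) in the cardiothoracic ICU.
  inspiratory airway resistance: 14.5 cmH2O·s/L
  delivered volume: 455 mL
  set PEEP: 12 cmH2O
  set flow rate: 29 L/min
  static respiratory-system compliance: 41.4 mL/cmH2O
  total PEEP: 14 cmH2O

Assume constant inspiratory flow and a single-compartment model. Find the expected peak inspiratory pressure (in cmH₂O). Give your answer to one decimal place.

Flow: 29 L/min ÷ 60 = 0.4833 L/s.
Total PEEP = 14 cmH2O (set 12 + intrinsic 2); this is the baseline alveolar pressure.
Equation of motion (constant flow): PIP = Vt/C + R·V̇ + PEEP.
PIP = 455/41.4 + 14.5×0.4833 + 14 = 10.99 + 7.008 + 14 = 31.998 cmH2O.

32.0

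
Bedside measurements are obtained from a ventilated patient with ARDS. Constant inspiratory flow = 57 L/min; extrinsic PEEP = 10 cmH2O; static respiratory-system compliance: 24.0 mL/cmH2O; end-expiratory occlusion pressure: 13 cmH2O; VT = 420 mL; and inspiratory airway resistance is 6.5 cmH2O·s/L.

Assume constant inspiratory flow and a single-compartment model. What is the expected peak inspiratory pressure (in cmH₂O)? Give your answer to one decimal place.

36.7

Flow: 57 L/min ÷ 60 = 0.95 L/s.
Total PEEP = 13 cmH2O (set 10 + intrinsic 3); this is the baseline alveolar pressure.
Equation of motion (constant flow): PIP = Vt/C + R·V̇ + PEEP.
PIP = 420/24.0 + 6.5×0.95 + 13 = 17.5 + 6.175 + 13 = 36.675 cmH2O.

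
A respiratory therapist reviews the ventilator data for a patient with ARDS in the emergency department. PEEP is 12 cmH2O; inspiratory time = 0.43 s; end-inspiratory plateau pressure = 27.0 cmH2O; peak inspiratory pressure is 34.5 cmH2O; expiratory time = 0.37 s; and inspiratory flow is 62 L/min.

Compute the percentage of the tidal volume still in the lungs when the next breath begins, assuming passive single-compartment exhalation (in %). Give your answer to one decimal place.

Flow: 62 L/min ÷ 60 = 1.0333 L/s.
Vt = flow × Ti = 1.0333 L/s × 0.43 s × 1000 mL/L = 444.32 mL.
R = (PIP − Pplat)/V̇ = (34.5 − 27.0) / 1.0333 = 7.5/1.0333 = 7.258 cmH2O·s/L.
C = Vt/(Pplat − PEEP) = 444.32 / (27.0 − 12) = 444.32/15.0 = 29.621 mL/cmH2O.
τ = R × C = 7.258 × 0.02962 L/cmH2O = 0.215 s.
Fraction remaining at end-expiration = e^(−Te/τ) = e^(−0.37/0.215) = 0.1789 → 17.89%.

17.9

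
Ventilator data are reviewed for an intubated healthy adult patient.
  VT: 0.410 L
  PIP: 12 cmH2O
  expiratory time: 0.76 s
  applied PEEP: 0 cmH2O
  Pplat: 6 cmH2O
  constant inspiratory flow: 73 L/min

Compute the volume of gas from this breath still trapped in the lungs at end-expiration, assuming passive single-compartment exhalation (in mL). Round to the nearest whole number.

43

Flow: 73 L/min ÷ 60 = 1.2167 L/s.
R = (PIP − Pplat)/V̇ = (12 − 6) / 1.2167 = 6.0/1.2167 = 4.931 cmH2O·s/L.
C = Vt/(Pplat − PEEP) = 410.0 / (6 − 0) = 410.0/6.0 = 68.333 mL/cmH2O.
τ = R × C = 4.931 × 0.06833 L/cmH2O = 0.3369 s.
Fraction remaining = e^(−Te/τ) = e^(−0.76/0.3369) = 0.1048.
Trapped volume = 410.0 × 0.1048 = 42.968 mL.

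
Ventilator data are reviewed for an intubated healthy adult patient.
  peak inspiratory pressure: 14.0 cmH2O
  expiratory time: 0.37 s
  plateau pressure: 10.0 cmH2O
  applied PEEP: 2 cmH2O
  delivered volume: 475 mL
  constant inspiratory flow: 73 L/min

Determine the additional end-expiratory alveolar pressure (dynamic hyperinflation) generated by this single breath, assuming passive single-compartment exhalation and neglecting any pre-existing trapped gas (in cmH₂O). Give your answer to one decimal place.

1.2

Flow: 73 L/min ÷ 60 = 1.2167 L/s.
R = (PIP − Pplat)/V̇ = (14.0 − 10.0) / 1.2167 = 4.0/1.2167 = 3.288 cmH2O·s/L.
C = Vt/(Pplat − PEEP) = 475.0 / (10.0 − 2) = 475.0/8.0 = 59.375 mL/cmH2O.
τ = R × C = 3.288 × 0.05938 L/cmH2O = 0.1952 s.
Fraction remaining = e^(−Te/τ) = e^(−0.37/0.1952) = 0.1502; trapped volume = 475.0 × 0.1502 = 71.345 mL.
Additional alveolar pressure from trapping ≈ V_trapped / C = 71.345 / 59.375 = 1.202 cmH2O.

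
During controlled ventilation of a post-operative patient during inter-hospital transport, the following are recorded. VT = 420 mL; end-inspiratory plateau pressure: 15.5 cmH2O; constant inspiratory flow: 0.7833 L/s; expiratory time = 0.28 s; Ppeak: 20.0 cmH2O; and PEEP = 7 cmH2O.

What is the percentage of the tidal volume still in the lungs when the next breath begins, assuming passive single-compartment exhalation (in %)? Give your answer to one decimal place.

R = (PIP − Pplat)/V̇ = (20.0 − 15.5) / 0.7833 = 4.5/0.7833 = 5.745 cmH2O·s/L.
C = Vt/(Pplat − PEEP) = 420.0 / (15.5 − 7) = 420.0/8.5 = 49.412 mL/cmH2O.
τ = R × C = 5.745 × 0.04941 L/cmH2O = 0.2839 s.
Fraction remaining at end-expiration = e^(−Te/τ) = e^(−0.28/0.2839) = 0.373 → 37.3%.

37.3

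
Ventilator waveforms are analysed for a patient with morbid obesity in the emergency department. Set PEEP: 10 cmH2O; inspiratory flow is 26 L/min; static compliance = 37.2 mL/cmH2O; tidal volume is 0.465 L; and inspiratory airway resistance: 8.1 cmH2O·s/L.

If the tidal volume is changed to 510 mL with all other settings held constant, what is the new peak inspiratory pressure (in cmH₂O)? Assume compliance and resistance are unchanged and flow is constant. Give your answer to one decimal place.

27.2

Flow: 26 L/min ÷ 60 = 0.4333 L/s.
PIP = Vt/C + R·V̇ + PEEP (constant-flow equation of motion).
Only the elastic term changes: ΔPIP = ΔVt / C = (510 − 465) / 37.2 = 1.21 cmH2O.
Original PIP = 465/37.2 + 8.1×0.4333 + 10 = 26.01 cmH2O; new PIP = 26.01 + (1.21) = 27.22 cmH2O.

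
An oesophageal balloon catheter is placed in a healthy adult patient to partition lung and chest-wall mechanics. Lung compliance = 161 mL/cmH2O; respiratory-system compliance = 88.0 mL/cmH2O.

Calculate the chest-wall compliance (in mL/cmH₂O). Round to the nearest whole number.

1/Ccw = 1/Crs − 1/CL.
1/Ccw = 1/88.0 − 1/161 = 0.005152.
Ccw = 194.1 mL/cmH2O.

194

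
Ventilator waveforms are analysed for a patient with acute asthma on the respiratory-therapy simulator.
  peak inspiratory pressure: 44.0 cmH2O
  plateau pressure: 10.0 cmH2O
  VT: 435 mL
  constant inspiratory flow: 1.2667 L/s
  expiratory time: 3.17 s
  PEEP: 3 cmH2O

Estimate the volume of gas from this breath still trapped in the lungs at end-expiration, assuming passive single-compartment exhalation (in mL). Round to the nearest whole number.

65

R = (PIP − Pplat)/V̇ = (44.0 − 10.0) / 1.2667 = 34.0/1.2667 = 26.841 cmH2O·s/L.
C = Vt/(Pplat − PEEP) = 435.0 / (10.0 − 3) = 435.0/7.0 = 62.143 mL/cmH2O.
τ = R × C = 26.841 × 0.06214 L/cmH2O = 1.668 s.
Fraction remaining = e^(−Te/τ) = e^(−3.17/1.668) = 0.1495.
Trapped volume = 435.0 × 0.1495 = 65.033 mL.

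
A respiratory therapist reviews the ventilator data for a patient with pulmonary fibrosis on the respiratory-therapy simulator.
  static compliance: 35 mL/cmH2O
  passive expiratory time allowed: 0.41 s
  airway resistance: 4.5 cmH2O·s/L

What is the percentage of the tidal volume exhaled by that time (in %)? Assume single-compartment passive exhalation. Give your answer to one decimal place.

92.6

τ = R × C = 4.5 × 35 mL/cmH2O = 4.5 × 0.035 L/cmH2O = 0.1575 s.
Passive exhalation: V(t)/V₀ = e^(−t/τ) = e^(−0.41/0.1575) = 0.07404.
Fraction exhaled = 1 − 0.07404 = 0.926 → 92.6%.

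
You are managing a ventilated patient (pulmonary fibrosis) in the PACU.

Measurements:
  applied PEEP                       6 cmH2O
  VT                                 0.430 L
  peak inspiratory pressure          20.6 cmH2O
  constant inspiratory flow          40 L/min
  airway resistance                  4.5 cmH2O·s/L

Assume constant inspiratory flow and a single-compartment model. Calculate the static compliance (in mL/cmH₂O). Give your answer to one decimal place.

Flow: 40 L/min ÷ 60 = 0.6667 L/s.
Equation of motion (constant flow): PIP = Vt/C + R·V̇ + PEEP.
Vt/C = PIP − R·V̇ − PEEP = 20.6 − 4.5×0.6667 − 6 = 20.6 − 3.0 − 6 = 11.6 cmH2O.
C = Vt / 11.6 = 430 / 11.6 = 37.069 mL/cmH2O.

37.1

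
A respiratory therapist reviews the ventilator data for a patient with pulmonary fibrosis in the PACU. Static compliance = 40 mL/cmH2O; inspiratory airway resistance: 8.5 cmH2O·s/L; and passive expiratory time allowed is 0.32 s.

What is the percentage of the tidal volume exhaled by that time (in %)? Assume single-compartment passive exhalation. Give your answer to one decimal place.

τ = R × C = 8.5 × 40 mL/cmH2O = 8.5 × 0.040 L/cmH2O = 0.34 s.
Passive exhalation: V(t)/V₀ = e^(−t/τ) = e^(−0.32/0.34) = 0.3902.
Fraction exhaled = 1 − 0.3902 = 0.6098 → 60.98%.

61.0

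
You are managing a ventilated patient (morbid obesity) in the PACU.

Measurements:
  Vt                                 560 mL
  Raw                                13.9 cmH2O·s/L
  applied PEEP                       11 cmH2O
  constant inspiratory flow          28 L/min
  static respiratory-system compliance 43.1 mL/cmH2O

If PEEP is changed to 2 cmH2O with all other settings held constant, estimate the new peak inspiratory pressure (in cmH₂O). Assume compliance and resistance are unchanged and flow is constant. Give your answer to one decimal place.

Flow: 28 L/min ÷ 60 = 0.4667 L/s.
PIP = Vt/C + R·V̇ + PEEP (constant-flow equation of motion).
Only the baseline term changes: ΔPIP = ΔPEEP = 2 − 11 = -9.0 cmH2O.
Original PIP = 560/43.1 + 13.9×0.4667 + 11 = 30.48 cmH2O; new PIP = 30.48 + (-9.0) = 21.48 cmH2O.

21.5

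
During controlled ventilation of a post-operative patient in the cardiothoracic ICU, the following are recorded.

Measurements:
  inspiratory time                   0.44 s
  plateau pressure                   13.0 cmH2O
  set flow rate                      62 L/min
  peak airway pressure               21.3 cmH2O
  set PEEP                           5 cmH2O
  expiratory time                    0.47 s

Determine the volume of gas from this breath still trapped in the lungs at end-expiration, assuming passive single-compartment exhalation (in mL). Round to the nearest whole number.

Flow: 62 L/min ÷ 60 = 1.0333 L/s.
Vt = flow × Ti = 1.0333 L/s × 0.44 s × 1000 mL/L = 454.65 mL.
R = (PIP − Pplat)/V̇ = (21.3 − 13.0) / 1.0333 = 8.3/1.0333 = 8.033 cmH2O·s/L.
C = Vt/(Pplat − PEEP) = 454.65 / (13.0 − 5) = 454.65/8.0 = 56.831 mL/cmH2O.
τ = R × C = 8.033 × 0.05683 L/cmH2O = 0.4565 s.
Fraction remaining = e^(−Te/τ) = e^(−0.47/0.4565) = 0.3572.
Trapped volume = 454.65 × 0.3572 = 162.4 mL.

162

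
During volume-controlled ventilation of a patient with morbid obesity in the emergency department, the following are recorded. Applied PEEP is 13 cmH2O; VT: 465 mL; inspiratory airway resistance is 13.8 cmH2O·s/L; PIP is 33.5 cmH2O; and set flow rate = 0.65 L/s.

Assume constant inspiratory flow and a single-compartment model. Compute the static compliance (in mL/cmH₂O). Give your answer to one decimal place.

Equation of motion (constant flow): PIP = Vt/C + R·V̇ + PEEP.
Vt/C = PIP − R·V̇ − PEEP = 33.5 − 13.8×0.65 − 13 = 33.5 − 8.97 − 13 = 11.53 cmH2O.
C = Vt / 11.53 = 465 / 11.53 = 40.33 mL/cmH2O.

40.3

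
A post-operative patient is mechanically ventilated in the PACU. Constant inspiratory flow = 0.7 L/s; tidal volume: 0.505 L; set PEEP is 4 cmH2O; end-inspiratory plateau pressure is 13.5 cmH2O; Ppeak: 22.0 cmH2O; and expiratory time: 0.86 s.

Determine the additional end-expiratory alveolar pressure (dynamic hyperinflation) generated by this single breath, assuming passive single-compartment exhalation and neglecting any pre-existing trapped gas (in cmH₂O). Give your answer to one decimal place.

2.5

R = (PIP − Pplat)/V̇ = (22.0 − 13.5) / 0.7 = 8.5/0.7 = 12.143 cmH2O·s/L.
C = Vt/(Pplat − PEEP) = 505.0 / (13.5 − 4) = 505.0/9.5 = 53.158 mL/cmH2O.
τ = R × C = 12.143 × 0.05316 L/cmH2O = 0.6455 s.
Fraction remaining = e^(−Te/τ) = e^(−0.86/0.6455) = 0.2639; trapped volume = 505.0 × 0.2639 = 133.27 mL.
Additional alveolar pressure from trapping ≈ V_trapped / C = 133.27 / 53.158 = 2.507 cmH2O.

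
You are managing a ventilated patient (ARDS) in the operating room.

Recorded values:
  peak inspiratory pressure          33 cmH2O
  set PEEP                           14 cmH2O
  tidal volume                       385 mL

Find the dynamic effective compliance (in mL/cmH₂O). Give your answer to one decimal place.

20.3

Dynamic compliance = Vt / (PIP − PEEP) = 385 / (33 − 14) = 385 / 19.0 = 20.263 mL/cmH2O.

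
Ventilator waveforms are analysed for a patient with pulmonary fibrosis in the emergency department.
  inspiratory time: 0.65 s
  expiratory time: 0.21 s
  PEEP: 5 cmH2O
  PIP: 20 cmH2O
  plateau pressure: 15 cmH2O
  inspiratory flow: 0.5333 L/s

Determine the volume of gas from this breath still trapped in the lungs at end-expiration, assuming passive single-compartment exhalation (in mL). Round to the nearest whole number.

Vt = flow × Ti = 0.5333 L/s × 0.65 s × 1000 mL/L = 346.65 mL.
R = (PIP − Pplat)/V̇ = (20 − 15) / 0.5333 = 5.0/0.5333 = 9.376 cmH2O·s/L.
C = Vt/(Pplat − PEEP) = 346.65 / (15 − 5) = 346.65/10.0 = 34.665 mL/cmH2O.
τ = R × C = 9.376 × 0.03467 L/cmH2O = 0.3251 s.
Fraction remaining = e^(−Te/τ) = e^(−0.21/0.3251) = 0.5242.
Trapped volume = 346.65 × 0.5242 = 181.71 mL.

182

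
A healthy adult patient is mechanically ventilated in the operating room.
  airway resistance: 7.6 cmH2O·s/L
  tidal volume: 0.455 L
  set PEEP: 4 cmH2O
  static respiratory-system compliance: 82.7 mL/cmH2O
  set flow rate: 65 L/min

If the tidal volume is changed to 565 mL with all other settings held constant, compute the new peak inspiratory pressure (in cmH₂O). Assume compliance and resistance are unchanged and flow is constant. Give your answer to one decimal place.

19.1

Flow: 65 L/min ÷ 60 = 1.0833 L/s.
PIP = Vt/C + R·V̇ + PEEP (constant-flow equation of motion).
Only the elastic term changes: ΔPIP = ΔVt / C = (565 − 455) / 82.7 = 1.33 cmH2O.
Original PIP = 455/82.7 + 7.6×1.0833 + 4 = 17.735 cmH2O; new PIP = 17.735 + (1.33) = 19.065 cmH2O.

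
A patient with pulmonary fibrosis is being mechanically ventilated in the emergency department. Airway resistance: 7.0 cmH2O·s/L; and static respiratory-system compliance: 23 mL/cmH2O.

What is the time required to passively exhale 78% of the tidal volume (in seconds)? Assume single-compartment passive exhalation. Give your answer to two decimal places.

0.24

τ = R × C = 7.0 × 23 mL/cmH2O = 7.0 × 0.023 L/cmH2O = 0.161 s.
Exhaled fraction f = 1 − e^(−t/τ) → t = −τ·ln(1 − f) = −0.161·ln(0.22) = 0.2438 s.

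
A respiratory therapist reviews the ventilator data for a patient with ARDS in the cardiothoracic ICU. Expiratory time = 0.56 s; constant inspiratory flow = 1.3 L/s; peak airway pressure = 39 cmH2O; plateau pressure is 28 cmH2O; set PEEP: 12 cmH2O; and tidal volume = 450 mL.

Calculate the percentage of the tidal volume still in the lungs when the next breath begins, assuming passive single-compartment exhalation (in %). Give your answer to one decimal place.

R = (PIP − Pplat)/V̇ = (39 − 28) / 1.3 = 11.0/1.3 = 8.462 cmH2O·s/L.
C = Vt/(Pplat − PEEP) = 450.0 / (28 − 12) = 450.0/16.0 = 28.125 mL/cmH2O.
τ = R × C = 8.462 × 0.02813 L/cmH2O = 0.238 s.
Fraction remaining at end-expiration = e^(−Te/τ) = e^(−0.56/0.238) = 0.09509 → 9.509%.

9.5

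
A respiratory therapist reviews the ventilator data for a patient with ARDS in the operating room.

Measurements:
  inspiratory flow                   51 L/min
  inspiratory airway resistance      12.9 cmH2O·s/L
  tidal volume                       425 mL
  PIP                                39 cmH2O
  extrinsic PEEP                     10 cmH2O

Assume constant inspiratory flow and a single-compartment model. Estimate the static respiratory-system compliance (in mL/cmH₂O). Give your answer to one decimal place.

23.6

Flow: 51 L/min ÷ 60 = 0.85 L/s.
Equation of motion (constant flow): PIP = Vt/C + R·V̇ + PEEP.
Vt/C = PIP − R·V̇ − PEEP = 39 − 12.9×0.85 − 10 = 39 − 10.965 − 10 = 18.035 cmH2O.
C = Vt / 18.035 = 425 / 18.035 = 23.565 mL/cmH2O.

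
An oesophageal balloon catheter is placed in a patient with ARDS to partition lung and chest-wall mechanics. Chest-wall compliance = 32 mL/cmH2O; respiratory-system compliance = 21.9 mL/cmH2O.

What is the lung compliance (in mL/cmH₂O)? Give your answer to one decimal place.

69.4

1/CL = 1/Crs − 1/Ccw.
1/CL = 1/21.9 − 1/32 = 0.01441.
CL = 69.396 mL/cmH2O.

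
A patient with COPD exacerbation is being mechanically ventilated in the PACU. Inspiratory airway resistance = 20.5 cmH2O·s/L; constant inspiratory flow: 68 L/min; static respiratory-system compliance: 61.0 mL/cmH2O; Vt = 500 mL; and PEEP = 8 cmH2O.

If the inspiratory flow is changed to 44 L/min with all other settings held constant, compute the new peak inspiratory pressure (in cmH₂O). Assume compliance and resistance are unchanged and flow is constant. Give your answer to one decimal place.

31.2

Flow: 68 L/min ÷ 60 = 1.1333 L/s.
New flow: 44 L/min ÷ 60 = 0.7333 L/s.
PIP = Vt/C + R·V̇ + PEEP (constant-flow equation of motion).
Only the resistive term changes: ΔPIP = R × ΔV̇ = 20.5 × (0.7333 − 1.1333) = 20.5 × -0.4 = -8.2 cmH2O.
Original PIP = 500/61.0 + 20.5×1.1333 + 8 = 39.429 cmH2O; new PIP = 39.429 + (-8.2) = 31.229 cmH2O.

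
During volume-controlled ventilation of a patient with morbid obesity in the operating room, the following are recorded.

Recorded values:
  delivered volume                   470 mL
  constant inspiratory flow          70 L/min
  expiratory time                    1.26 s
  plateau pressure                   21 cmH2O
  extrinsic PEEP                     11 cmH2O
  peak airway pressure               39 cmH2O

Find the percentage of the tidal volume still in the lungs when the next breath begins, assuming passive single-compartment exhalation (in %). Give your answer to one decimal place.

Flow: 70 L/min ÷ 60 = 1.1667 L/s.
R = (PIP − Pplat)/V̇ = (39 − 21) / 1.1667 = 18.0/1.1667 = 15.428 cmH2O·s/L.
C = Vt/(Pplat − PEEP) = 470.0 / (21 − 11) = 470.0/10.0 = 47.0 mL/cmH2O.
τ = R × C = 15.428 × 0.047 L/cmH2O = 0.7251 s.
Fraction remaining at end-expiration = e^(−Te/τ) = e^(−1.26/0.7251) = 0.1759 → 17.59%.

17.6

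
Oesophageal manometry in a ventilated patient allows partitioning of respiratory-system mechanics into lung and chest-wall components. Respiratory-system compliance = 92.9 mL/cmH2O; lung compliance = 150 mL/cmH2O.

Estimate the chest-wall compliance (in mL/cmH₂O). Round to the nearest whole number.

1/Ccw = 1/Crs − 1/CL.
1/Ccw = 1/92.9 − 1/150 = 0.004098.
Ccw = 244.02 mL/cmH2O.

244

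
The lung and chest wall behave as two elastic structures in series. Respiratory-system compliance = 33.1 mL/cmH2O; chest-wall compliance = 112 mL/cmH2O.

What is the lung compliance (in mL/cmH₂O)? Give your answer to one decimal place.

1/CL = 1/Crs − 1/Ccw.
1/CL = 1/33.1 − 1/112 = 0.02128.
CL = 46.992 mL/cmH2O.

47.0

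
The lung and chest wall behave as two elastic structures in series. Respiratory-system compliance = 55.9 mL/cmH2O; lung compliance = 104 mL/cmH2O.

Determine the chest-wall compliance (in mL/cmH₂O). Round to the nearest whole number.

1/Ccw = 1/Crs − 1/CL.
1/Ccw = 1/55.9 − 1/104 = 0.008274.
Ccw = 120.86 mL/cmH2O.

121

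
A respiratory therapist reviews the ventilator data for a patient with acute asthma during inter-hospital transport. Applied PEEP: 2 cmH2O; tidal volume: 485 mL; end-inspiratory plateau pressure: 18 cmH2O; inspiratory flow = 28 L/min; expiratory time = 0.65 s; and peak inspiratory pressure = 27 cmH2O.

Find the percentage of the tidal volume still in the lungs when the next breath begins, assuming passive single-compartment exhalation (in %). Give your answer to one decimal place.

32.9

Flow: 28 L/min ÷ 60 = 0.4667 L/s.
R = (PIP − Pplat)/V̇ = (27 − 18) / 0.4667 = 9.0/0.4667 = 19.284 cmH2O·s/L.
C = Vt/(Pplat − PEEP) = 485.0 / (18 − 2) = 485.0/16.0 = 30.313 mL/cmH2O.
τ = R × C = 19.284 × 0.03031 L/cmH2O = 0.5845 s.
Fraction remaining at end-expiration = e^(−Te/τ) = e^(−0.65/0.5845) = 0.3289 → 32.89%.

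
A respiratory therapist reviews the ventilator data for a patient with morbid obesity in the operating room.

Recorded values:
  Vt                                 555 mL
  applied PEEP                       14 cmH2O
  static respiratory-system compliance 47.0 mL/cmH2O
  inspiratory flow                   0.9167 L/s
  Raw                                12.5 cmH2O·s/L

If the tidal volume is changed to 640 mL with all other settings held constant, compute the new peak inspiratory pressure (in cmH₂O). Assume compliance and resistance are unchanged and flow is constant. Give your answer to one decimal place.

PIP = Vt/C + R·V̇ + PEEP (constant-flow equation of motion).
Only the elastic term changes: ΔPIP = ΔVt / C = (640 − 555) / 47.0 = 1.809 cmH2O.
Original PIP = 555/47.0 + 12.5×0.9167 + 14 = 37.267 cmH2O; new PIP = 37.267 + (1.809) = 39.076 cmH2O.

39.1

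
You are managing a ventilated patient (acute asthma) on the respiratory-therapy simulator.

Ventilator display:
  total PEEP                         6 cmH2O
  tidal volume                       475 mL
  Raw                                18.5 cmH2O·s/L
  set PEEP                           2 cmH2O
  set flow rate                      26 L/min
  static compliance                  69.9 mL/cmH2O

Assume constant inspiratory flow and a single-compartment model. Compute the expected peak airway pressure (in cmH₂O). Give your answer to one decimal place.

Flow: 26 L/min ÷ 60 = 0.4333 L/s.
Total PEEP = 6 cmH2O (set 2 + intrinsic 4); this is the baseline alveolar pressure.
Equation of motion (constant flow): PIP = Vt/C + R·V̇ + PEEP.
PIP = 475/69.9 + 18.5×0.4333 + 6 = 6.795 + 8.016 + 6 = 20.811 cmH2O.

20.8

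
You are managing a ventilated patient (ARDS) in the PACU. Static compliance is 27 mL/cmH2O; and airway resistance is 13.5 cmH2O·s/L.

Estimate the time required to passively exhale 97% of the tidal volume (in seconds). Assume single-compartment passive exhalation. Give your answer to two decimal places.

1.28

τ = R × C = 13.5 × 27 mL/cmH2O = 13.5 × 0.027 L/cmH2O = 0.3645 s.
Exhaled fraction f = 1 − e^(−t/τ) → t = −τ·ln(1 − f) = −0.3645·ln(0.03) = 1.278 s.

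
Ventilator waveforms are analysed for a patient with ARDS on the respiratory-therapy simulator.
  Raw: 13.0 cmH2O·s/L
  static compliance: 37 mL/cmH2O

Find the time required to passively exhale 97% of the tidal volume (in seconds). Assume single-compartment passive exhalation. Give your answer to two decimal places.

1.69

τ = R × C = 13.0 × 37 mL/cmH2O = 13.0 × 0.037 L/cmH2O = 0.481 s.
Exhaled fraction f = 1 − e^(−t/τ) → t = −τ·ln(1 − f) = −0.481·ln(0.03) = 1.687 s.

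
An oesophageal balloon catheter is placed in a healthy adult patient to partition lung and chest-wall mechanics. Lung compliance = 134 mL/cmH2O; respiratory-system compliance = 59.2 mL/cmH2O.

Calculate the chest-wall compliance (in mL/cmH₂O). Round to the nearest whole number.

106

1/Ccw = 1/Crs − 1/CL.
1/Ccw = 1/59.2 − 1/134 = 0.009429.
Ccw = 106.06 mL/cmH2O.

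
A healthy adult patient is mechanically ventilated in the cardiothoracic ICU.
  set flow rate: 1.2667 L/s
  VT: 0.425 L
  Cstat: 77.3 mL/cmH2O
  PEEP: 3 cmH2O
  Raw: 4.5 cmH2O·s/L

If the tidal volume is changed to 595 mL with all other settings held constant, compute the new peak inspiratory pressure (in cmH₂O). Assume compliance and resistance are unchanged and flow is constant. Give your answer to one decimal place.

16.4

PIP = Vt/C + R·V̇ + PEEP (constant-flow equation of motion).
Only the elastic term changes: ΔPIP = ΔVt / C = (595 − 425) / 77.3 = 2.199 cmH2O.
Original PIP = 425/77.3 + 4.5×1.2667 + 3 = 14.198 cmH2O; new PIP = 14.198 + (2.199) = 16.397 cmH2O.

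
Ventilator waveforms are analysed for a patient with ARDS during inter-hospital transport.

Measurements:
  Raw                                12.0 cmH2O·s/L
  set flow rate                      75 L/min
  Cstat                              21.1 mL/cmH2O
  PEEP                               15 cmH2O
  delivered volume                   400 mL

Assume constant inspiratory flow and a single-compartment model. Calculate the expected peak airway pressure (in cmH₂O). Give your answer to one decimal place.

49.0

Flow: 75 L/min ÷ 60 = 1.25 L/s.
Equation of motion (constant flow): PIP = Vt/C + R·V̇ + PEEP.
PIP = 400/21.1 + 12.0×1.25 + 15 = 18.957 + 15.0 + 15 = 48.957 cmH2O.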